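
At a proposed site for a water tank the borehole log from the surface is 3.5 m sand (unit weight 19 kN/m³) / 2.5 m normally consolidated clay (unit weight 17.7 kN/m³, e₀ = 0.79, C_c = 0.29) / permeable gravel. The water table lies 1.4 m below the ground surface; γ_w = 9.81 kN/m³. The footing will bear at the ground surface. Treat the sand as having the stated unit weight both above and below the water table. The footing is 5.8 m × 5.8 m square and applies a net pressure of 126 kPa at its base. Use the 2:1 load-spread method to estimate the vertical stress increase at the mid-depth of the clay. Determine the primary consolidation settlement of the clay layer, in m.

Mid-depth of clay below the ground surface: z = 3.5 + 2.5/2 = 4.75 m.
Total vertical stress at mid-clay: σ_v = 19×3.5 + 17.7×1.25 = 88.625 kPa.
Pore pressure: u = 9.81×(4.75 − 1.4) = 32.864 kPa.
Initial effective stress: σ'_0 = σ_v − u = 88.625 − 32.864 = 55.761 kPa.
Stress increase at mid-clay by the 2:1 spreading method:
Δσ = qBL/((B+z)(L+z)) = 126×5.8×5.8/((5.8+4.75)(5.8+4.75)) = 38.082 kPa
Final effective stress: σ'_f = σ'_0 + Δσ = 55.761 + 38.082 = 93.843 kPa.
Normally consolidated clay, so the full stress increment lies on the virgin compression line:
S_c = C_c·H/(1+e₀)·log₁₀(σ'_f/σ'_0) = 0.29×2.5/(1+0.79)×log₁₀(93.843/55.761)
    = 0.40503 × 0.22607 = 0.09157 m

S_c ≈ 0.0916 m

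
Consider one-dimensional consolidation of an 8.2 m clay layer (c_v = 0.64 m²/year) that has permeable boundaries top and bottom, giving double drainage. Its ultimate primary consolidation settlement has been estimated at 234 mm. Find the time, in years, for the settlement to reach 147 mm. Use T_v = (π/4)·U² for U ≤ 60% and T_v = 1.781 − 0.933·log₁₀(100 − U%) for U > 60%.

t ≈ 8.3 years

Drainage path length: H_d = H/2 = 4.1 m (double drainage).
U = S(t)/S_ult = 147/234 = 0.6282.
U > 60%: T_v = 1.781 − 0.933·log₁₀(100 − 62.821) = 0.31591.
t = T_v·H_d²/c_v = 0.31591×4.1²/0.64 = 8.298 years.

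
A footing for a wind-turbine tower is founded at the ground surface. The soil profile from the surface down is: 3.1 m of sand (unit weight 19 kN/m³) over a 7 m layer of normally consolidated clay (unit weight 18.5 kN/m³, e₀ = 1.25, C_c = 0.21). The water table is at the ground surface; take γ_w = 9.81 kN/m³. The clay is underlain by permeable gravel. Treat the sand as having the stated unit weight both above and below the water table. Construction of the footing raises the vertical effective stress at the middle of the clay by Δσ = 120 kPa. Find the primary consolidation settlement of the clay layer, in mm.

S_c ≈ 315 mm

Mid-depth of clay below the ground surface: z = 3.1 + 7/2 = 6.6 m.
Total vertical stress at mid-clay: σ_v = 19×3.1 + 18.5×3.5 = 123.65 kPa.
Pore pressure: u = 9.81×(6.6 − 0) = 64.746 kPa.
Initial effective stress: σ'_0 = σ_v − u = 123.65 − 64.746 = 58.904 kPa.
Final effective stress: σ'_f = σ'_0 + Δσ = 58.904 + 120 = 178.9 kPa.
Normally consolidated clay, so the full stress increment lies on the virgin compression line:
S_c = C_c·H/(1+e₀)·log₁₀(σ'_f/σ'_0) = 0.21×7/(1+1.25)×log₁₀(178.9/58.904)
    = 0.65333 × 0.48247 = 0.3152 m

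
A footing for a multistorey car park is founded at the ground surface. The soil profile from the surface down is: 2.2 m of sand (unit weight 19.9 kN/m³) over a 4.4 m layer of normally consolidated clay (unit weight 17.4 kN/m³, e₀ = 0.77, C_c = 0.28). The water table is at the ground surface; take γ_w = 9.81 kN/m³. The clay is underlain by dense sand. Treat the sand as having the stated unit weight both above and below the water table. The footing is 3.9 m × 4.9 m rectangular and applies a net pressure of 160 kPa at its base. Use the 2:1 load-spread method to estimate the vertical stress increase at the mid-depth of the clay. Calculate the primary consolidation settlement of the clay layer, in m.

S_c ≈ 0.212 m

Mid-depth of clay below the ground surface: z = 2.2 + 4.4/2 = 4.4 m.
Total vertical stress at mid-clay: σ_v = 19.9×2.2 + 17.4×2.2 = 82.06 kPa.
Pore pressure: u = 9.81×(4.4 − 0) = 43.164 kPa.
Initial effective stress: σ'_0 = σ_v − u = 82.06 − 43.164 = 38.896 kPa.
Stress increase at mid-clay by the 2:1 spreading method:
Δσ = qBL/((B+z)(L+z)) = 160×3.9×4.9/((3.9+4.4)(4.9+4.4)) = 39.611 kPa
Final effective stress: σ'_f = σ'_0 + Δσ = 38.896 + 39.611 = 78.507 kPa.
Normally consolidated clay, so the full stress increment lies on the virgin compression line:
S_c = C_c·H/(1+e₀)·log₁₀(σ'_f/σ'_0) = 0.28×4.4/(1+0.77)×log₁₀(78.507/38.896)
    = 0.69605 × 0.305 = 0.2123 m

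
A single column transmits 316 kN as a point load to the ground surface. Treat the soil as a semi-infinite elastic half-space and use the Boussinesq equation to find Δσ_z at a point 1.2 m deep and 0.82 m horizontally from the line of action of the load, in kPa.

Boussinesq vertical stress below a point load on an elastic half-space:
Δσ_z = 3P/(2πz²) · [1 + (r/z)²]^(−5/2)
r/z = 0.82/1.2 = 0.68333; [1+(r/z)²]^(−5/2) = 0.38368.
Δσ_z = 3×316/(2π×1.2²) × 0.38368 = 104.78 × 0.38368 = 40.2 kPa

Δσ_z ≈ 40.2 kPa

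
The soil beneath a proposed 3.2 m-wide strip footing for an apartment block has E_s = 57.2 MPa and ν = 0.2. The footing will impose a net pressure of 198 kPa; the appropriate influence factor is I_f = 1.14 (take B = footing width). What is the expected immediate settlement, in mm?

Immediate (elastic) settlement: S_e = q·B·(1−ν²)/E_s · I_f.
E_s = 57.2 MPa = 57200 kPa.
S_e = 198 × 3.2 × (1 − 0.2²) / 57200 × 1.14
    = 198 × 3.2 × 0.96 / 57200 × 1.14
    = 0.01212 m = 12.12 mm

S_e ≈ 12.1 mm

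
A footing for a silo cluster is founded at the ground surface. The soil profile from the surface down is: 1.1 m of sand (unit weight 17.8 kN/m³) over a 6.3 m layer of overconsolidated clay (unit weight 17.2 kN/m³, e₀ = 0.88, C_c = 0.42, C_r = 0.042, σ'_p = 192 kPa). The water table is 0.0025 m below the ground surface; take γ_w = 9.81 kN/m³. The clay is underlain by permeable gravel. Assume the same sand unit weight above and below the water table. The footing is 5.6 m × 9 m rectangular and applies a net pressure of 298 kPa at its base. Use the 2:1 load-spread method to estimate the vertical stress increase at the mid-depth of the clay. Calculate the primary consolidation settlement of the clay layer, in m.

S_c ≈ 0.0931 m

Mid-depth of clay below the ground surface: z = 1.1 + 6.3/2 = 4.25 m.
Total vertical stress at mid-clay: σ_v = 17.8×1.1 + 17.2×3.15 = 73.76 kPa.
Pore pressure: u = 9.81×(4.25 − 0.0025) = 41.663 kPa.
Initial effective stress: σ'_0 = σ_v − u = 73.76 − 41.663 = 32.097 kPa.
Stress increase at mid-clay by the 2:1 spreading method:
Δσ = qBL/((B+z)(L+z)) = 298×5.6×9/((5.6+4.25)(9+4.25)) = 115.08 kPa
Final effective stress: σ'_f = 32.097 + 115.08 = 147.18 kPa.
σ'_f = 147.18 ≤ σ'_p = 192 kPa, so the clay remains overconsolidated and only the recompression index applies:
S_c = C_r·H/(1+e₀)·log₁₀(σ'_f/σ'_0) = 0.042×6.3/1.88×log₁₀(147.18/32.097)
    = 0.14075 × 0.66138 = 0.09309 m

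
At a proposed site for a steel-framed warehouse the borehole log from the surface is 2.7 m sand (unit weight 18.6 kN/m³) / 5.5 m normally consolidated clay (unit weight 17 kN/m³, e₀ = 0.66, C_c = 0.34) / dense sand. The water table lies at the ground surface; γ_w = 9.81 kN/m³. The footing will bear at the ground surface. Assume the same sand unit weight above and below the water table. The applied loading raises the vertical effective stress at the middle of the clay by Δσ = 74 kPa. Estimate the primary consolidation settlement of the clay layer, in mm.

S_c ≈ 486 mm

Mid-depth of clay below the ground surface: z = 2.7 + 5.5/2 = 5.45 m.
Total vertical stress at mid-clay: σ_v = 18.6×2.7 + 17×2.75 = 96.97 kPa.
Pore pressure: u = 9.81×(5.45 − 0) = 53.465 kPa.
Initial effective stress: σ'_0 = σ_v − u = 96.97 − 53.465 = 43.505 kPa.
Final effective stress: σ'_f = σ'_0 + Δσ = 43.505 + 74 = 117.5 kPa.
Normally consolidated clay, so the full stress increment lies on the virgin compression line:
S_c = C_c·H/(1+e₀)·log₁₀(σ'_f/σ'_0) = 0.34×5.5/(1+0.66)×log₁₀(117.5/43.505)
    = 1.1265 × 0.4315 = 0.4861 m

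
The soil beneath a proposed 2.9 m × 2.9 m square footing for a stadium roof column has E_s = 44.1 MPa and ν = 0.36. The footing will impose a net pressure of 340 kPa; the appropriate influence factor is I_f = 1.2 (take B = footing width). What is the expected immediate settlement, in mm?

Immediate (elastic) settlement: S_e = q·B·(1−ν²)/E_s · I_f.
E_s = 44.1 MPa = 44100 kPa.
S_e = 340 × 2.9 × (1 − 0.36²) / 44100 × 1.2
    = 340 × 2.9 × 0.8704 / 44100 × 1.2
    = 0.02335 m = 23.35 mm

S_e ≈ 23.4 mm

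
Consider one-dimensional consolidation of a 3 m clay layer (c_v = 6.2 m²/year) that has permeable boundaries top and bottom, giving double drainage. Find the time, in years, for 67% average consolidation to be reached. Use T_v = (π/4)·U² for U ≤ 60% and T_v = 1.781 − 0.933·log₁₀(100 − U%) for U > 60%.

Drainage path length: H_d = H/2 = 1.5 m (double drainage).
U > 60%: T_v = 1.781 − 0.933·log₁₀(100 − 67) = 0.36423.
t = T_v·H_d²/c_v = 0.36423×1.5²/6.2 = 0.1322 years.

t ≈ 0.132 years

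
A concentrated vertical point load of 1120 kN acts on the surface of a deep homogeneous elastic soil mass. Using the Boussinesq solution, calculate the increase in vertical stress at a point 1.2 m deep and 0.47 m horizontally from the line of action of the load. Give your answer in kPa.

Boussinesq vertical stress below a point load on an elastic half-space:
Δσ_z = 3P/(2πz²) · [1 + (r/z)²]^(−5/2)
r/z = 0.47/1.2 = 0.39167; [1+(r/z)²]^(−5/2) = 0.69992.
Δσ_z = 3×1120/(2π×1.2²) × 0.69992 = 371.36 × 0.69992 = 259.9 kPa

Δσ_z ≈ 260 kPa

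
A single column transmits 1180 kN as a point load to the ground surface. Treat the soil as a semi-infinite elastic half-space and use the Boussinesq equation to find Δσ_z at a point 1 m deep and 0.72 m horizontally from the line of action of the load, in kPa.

Boussinesq vertical stress below a point load on an elastic half-space:
Δσ_z = 3P/(2πz²) · [1 + (r/z)²]^(−5/2)
r/z = 0.72/1 = 0.72; [1+(r/z)²]^(−5/2) = 0.35199.
Δσ_z = 3×1180/(2π×1²) × 0.35199 = 563.41 × 0.35199 = 198.3 kPa

Δσ_z ≈ 198 kPa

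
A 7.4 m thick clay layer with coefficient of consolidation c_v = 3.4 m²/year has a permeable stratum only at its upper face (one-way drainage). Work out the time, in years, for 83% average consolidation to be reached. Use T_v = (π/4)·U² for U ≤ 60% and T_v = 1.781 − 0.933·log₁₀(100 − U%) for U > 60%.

t ≈ 10.2 years

Drainage path length: H_d = H = 7.4 m (single drainage).
U > 60%: T_v = 1.781 − 0.933·log₁₀(100 − 83) = 0.63299.
t = T_v·H_d²/c_v = 0.63299×7.4²/3.4 = 10.19 years.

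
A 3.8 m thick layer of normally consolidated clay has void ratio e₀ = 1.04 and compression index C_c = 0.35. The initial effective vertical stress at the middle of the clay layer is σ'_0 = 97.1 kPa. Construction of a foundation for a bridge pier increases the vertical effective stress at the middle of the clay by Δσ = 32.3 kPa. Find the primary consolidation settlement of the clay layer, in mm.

S_c ≈ 81.3 mm

Final effective stress: σ'_f = σ'_0 + Δσ = 97.1 + 32.3 = 129.4 kPa.
Normally consolidated clay, so the full stress increment lies on the virgin compression line:
S_c = C_c·H/(1+e₀)·log₁₀(σ'_f/σ'_0) = 0.35×3.8/(1+1.04)×log₁₀(129.4/97.1)
    = 0.65196 × 0.12472 = 0.08131 m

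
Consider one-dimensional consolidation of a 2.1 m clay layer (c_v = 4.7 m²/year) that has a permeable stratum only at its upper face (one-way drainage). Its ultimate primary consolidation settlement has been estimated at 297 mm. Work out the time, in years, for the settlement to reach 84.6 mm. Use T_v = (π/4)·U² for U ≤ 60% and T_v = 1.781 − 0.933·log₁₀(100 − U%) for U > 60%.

t ≈ 0.0598 years

Drainage path length: H_d = H = 2.1 m (single drainage).
U = S(t)/S_ult = 84.6/297 = 0.2848.
U ≤ 60%: T_v = (π/4)·U² = (π/4)×0.28485² = 0.063726.
t = T_v·H_d²/c_v = 0.063726×2.1²/4.7 = 0.05979 years.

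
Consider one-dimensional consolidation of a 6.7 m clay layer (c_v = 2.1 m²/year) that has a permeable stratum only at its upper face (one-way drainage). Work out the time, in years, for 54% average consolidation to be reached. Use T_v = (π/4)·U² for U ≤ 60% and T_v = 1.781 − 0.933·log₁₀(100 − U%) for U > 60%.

Drainage path length: H_d = H = 6.7 m (single drainage).
U ≤ 60%: T_v = (π/4)·U² = (π/4)×0.54² = 0.22902.
t = T_v·H_d²/c_v = 0.22902×6.7²/2.1 = 4.896 years.

t ≈ 4.9 years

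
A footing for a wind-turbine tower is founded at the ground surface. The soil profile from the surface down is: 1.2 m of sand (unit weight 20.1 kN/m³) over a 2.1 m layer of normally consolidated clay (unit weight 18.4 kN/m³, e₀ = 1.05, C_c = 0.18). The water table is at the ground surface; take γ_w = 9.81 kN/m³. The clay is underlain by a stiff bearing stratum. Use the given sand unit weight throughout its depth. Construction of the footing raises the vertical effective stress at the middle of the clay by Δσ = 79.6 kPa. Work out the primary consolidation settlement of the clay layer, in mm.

S_c ≈ 124 mm

Mid-depth of clay below the ground surface: z = 1.2 + 2.1/2 = 2.25 m.
Total vertical stress at mid-clay: σ_v = 20.1×1.2 + 18.4×1.05 = 43.44 kPa.
Pore pressure: u = 9.81×(2.25 − 0) = 22.073 kPa.
Initial effective stress: σ'_0 = σ_v − u = 43.44 − 22.073 = 21.367 kPa.
Final effective stress: σ'_f = σ'_0 + Δσ = 21.367 + 79.6 = 100.97 kPa.
Normally consolidated clay, so the full stress increment lies on the virgin compression line:
S_c = C_c·H/(1+e₀)·log₁₀(σ'_f/σ'_0) = 0.18×2.1/(1+1.05)×log₁₀(100.97/21.367)
    = 0.18439 × 0.67445 = 0.1244 m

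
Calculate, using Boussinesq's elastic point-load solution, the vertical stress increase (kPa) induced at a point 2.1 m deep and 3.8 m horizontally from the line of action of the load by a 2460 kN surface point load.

Boussinesq vertical stress below a point load on an elastic half-space:
Δσ_z = 3P/(2πz²) · [1 + (r/z)²]^(−5/2)
r/z = 3.8/2.1 = 1.8095; [1+(r/z)²]^(−5/2) = 0.026474.
Δσ_z = 3×2460/(2π×2.1²) × 0.026474 = 266.34 × 0.026474 = 7.051 kPa

Δσ_z ≈ 7.05 kPa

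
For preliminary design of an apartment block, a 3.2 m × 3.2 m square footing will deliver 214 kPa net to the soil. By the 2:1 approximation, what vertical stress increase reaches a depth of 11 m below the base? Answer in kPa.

By the 2:1 method the load spreads at 1 horizontal : 2 vertical, so at depth z the loaded area has grown by z in each plan dimension:
Δσ = qBL/((B+z)(L+z)) = 214×3.2×3.2/((3.2+11)(3.2+11)) = 10.868 kPa

Δσ_z ≈ 10.9 kPa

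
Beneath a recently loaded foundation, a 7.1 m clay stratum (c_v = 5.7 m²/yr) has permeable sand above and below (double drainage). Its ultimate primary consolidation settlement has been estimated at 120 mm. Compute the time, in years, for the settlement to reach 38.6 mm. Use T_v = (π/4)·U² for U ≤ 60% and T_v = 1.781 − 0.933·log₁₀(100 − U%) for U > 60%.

Drainage path length: H_d = H/2 = 3.55 m (double drainage).
U = S(t)/S_ult = 38.6/120 = 0.3217.
U ≤ 60%: T_v = (π/4)·U² = (π/4)×0.32167² = 0.081265.
t = T_v·H_d²/c_v = 0.081265×3.55²/5.7 = 0.1797 years.

t ≈ 0.18 years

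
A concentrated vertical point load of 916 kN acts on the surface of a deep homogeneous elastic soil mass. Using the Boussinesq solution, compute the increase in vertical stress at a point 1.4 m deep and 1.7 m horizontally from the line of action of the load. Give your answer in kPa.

Boussinesq vertical stress below a point load on an elastic half-space:
Δσ_z = 3P/(2πz²) · [1 + (r/z)²]^(−5/2)
r/z = 1.7/1.4 = 1.2143; [1+(r/z)²]^(−5/2) = 0.10382.
Δσ_z = 3×916/(2π×1.4²) × 0.10382 = 223.14 × 0.10382 = 23.17 kPa

Δσ_z ≈ 23.2 kPa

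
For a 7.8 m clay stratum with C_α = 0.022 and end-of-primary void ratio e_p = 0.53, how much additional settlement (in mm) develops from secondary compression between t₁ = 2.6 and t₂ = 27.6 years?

Secondary compression: S_s = C_α·H/(1+e_p)·log₁₀(t₂/t₁)
S_s = 0.022×7.8/(1+0.53)×log₁₀(27.6/2.6)
    = 0.1122 × 1.026 = 0.1151 m

S_s ≈ 115 mm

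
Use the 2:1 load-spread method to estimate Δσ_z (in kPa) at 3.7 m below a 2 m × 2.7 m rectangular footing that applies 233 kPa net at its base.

By the 2:1 method the load spreads at 1 horizontal : 2 vertical, so at depth z the loaded area has grown by z in each plan dimension:
Δσ = qBL/((B+z)(L+z)) = 233×2×2.7/((2+3.7)(2.7+3.7)) = 34.49 kPa

Δσ_z ≈ 34.5 kPa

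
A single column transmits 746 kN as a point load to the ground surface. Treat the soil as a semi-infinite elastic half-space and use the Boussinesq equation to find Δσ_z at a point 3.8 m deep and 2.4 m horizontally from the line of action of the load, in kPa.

Boussinesq vertical stress below a point load on an elastic half-space:
Δσ_z = 3P/(2πz²) · [1 + (r/z)²]^(−5/2)
r/z = 2.4/3.8 = 0.63158; [1+(r/z)²]^(−5/2) = 0.43206.
Δσ_z = 3×746/(2π×3.8²) × 0.43206 = 24.667 × 0.43206 = 10.66 kPa

Δσ_z ≈ 10.7 kPa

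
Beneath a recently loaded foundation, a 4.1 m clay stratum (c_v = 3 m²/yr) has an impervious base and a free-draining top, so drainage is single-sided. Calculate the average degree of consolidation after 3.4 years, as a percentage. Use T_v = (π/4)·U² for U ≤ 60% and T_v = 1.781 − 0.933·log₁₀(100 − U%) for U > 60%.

U ≈ 81.9 %

Drainage path length: H_d = H = 4.1 m (single drainage).
T_v = c_v·t/H_d² = 3×3.4/4.1² = 0.60678.
T_v = 0.60678 corresponds to the U > 60% branch:
U = 1 − 10^((1.781 − T_v)/0.933)/100 = 0.8186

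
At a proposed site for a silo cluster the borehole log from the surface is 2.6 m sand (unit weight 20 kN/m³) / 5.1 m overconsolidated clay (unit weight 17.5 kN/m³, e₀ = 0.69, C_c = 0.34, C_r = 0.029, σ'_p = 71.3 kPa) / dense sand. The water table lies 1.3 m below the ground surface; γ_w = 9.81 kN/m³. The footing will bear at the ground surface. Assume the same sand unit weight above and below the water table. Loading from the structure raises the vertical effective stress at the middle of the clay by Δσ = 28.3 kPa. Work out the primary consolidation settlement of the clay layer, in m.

Mid-depth of clay below the ground surface: z = 2.6 + 5.1/2 = 5.15 m.
Total vertical stress at mid-clay: σ_v = 20×2.6 + 17.5×2.55 = 96.625 kPa.
Pore pressure: u = 9.81×(5.15 − 1.3) = 37.769 kPa.
Initial effective stress: σ'_0 = σ_v − u = 96.625 − 37.769 = 58.856 kPa.
Final effective stress: σ'_f = 58.856 + 28.3 = 87.156 kPa.
σ'_f = 87.156 > σ'_p = 71.3 kPa, so the stress path crosses the preconsolidation pressure — recompression up to σ'_p, then virgin compression beyond:
S_c = H/(1+e₀)·[C_r·log₁₀(σ'_p/σ'_0) + C_c·log₁₀(σ'_f/σ'_p)]
    = 5.1/1.69 × [0.029×log₁₀(71.3/58.856) + 0.34×log₁₀(87.156/71.3)]
    = 3.0178 × [0.0024157 + 0.029651] = 0.09677 m

S_c ≈ 0.0968 m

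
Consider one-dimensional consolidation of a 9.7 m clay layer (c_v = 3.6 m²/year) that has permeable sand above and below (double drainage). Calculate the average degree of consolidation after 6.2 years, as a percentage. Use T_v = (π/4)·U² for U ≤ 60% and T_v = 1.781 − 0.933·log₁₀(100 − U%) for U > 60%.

Drainage path length: H_d = H/2 = 4.85 m (double drainage).
T_v = c_v·t/H_d² = 3.6×6.2/4.85² = 0.94888.
T_v = 0.94888 corresponds to the U > 60% branch:
U = 1 − 10^((1.781 − T_v)/0.933)/100 = 0.922

U ≈ 92.2 %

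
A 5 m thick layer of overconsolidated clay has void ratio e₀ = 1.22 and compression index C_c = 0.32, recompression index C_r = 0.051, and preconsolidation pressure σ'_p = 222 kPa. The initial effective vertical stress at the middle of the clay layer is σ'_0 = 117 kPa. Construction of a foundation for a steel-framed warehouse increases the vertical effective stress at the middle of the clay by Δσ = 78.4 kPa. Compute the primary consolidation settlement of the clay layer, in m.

S_c ≈ 0.0256 m

Final effective stress: σ'_f = 117 + 78.4 = 195.4 kPa.
σ'_f = 195.4 ≤ σ'_p = 222 kPa, so the clay remains overconsolidated and only the recompression index applies:
S_c = C_r·H/(1+e₀)·log₁₀(σ'_f/σ'_0) = 0.051×5/2.22×log₁₀(195.4/117)
    = 0.11487 × 0.22274 = 0.02559 m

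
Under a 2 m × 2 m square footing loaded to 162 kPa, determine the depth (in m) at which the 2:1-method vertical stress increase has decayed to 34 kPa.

z ≈ 2.37 m

2:1 spreading — at depth z the loaded area has grown by z in each plan dimension:
qB²/(B+z)² = Δσ_z ⇒ z = B(√(q/Δσ_z) − 1) = 2×(√(162/34) − 1) = 2.366 m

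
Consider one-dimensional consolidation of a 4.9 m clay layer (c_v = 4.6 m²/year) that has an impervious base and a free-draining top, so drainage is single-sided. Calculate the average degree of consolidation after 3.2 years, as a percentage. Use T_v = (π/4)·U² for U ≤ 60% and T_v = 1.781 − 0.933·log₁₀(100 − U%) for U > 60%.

U ≈ 82.1 %

Drainage path length: H_d = H = 4.9 m (single drainage).
T_v = c_v·t/H_d² = 4.6×3.2/4.9² = 0.61308.
T_v = 0.61308 corresponds to the U > 60% branch:
U = 1 − 10^((1.781 − T_v)/0.933)/100 = 0.8214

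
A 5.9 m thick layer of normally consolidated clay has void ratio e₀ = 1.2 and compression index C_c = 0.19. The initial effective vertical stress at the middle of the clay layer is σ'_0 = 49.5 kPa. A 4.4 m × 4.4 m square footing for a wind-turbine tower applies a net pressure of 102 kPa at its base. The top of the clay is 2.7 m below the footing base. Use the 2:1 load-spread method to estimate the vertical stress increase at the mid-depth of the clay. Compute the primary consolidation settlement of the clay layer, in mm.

S_c ≈ 73.7 mm

Mid-depth of clay below the footing base: z = 2.7 + 5.9/2 = 5.65 m.
Stress increase at mid-clay by the 2:1 spreading method:
Δσ = qBL/((B+z)(L+z)) = 102×4.4×4.4/((4.4+5.65)(4.4+5.65)) = 19.551 kPa
Final effective stress: σ'_f = σ'_0 + Δσ = 49.5 + 19.551 = 69.051 kPa.
Normally consolidated clay, so the full stress increment lies on the virgin compression line:
S_c = C_c·H/(1+e₀)·log₁₀(σ'_f/σ'_0) = 0.19×5.9/(1+1.2)×log₁₀(69.051/49.5)
    = 0.50955 × 0.14456 = 0.07366 m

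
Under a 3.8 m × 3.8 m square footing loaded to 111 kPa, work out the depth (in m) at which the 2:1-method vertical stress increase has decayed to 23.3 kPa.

z ≈ 4.49 m

2:1 spreading — at depth z the loaded area has grown by z in each plan dimension:
qB²/(B+z)² = Δσ_z ⇒ z = B(√(q/Δσ_z) − 1) = 3.8×(√(111/23.3) − 1) = 4.494 m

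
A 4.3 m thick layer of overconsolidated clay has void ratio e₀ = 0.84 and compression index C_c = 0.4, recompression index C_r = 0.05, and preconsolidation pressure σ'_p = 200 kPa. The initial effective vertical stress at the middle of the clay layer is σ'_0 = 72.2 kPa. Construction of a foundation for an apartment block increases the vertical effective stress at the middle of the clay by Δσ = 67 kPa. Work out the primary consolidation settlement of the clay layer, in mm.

S_c ≈ 33.3 mm

Final effective stress: σ'_f = 72.2 + 67 = 139.2 kPa.
σ'_f = 139.2 ≤ σ'_p = 200 kPa, so the clay remains overconsolidated and only the recompression index applies:
S_c = C_r·H/(1+e₀)·log₁₀(σ'_f/σ'_0) = 0.05×4.3/1.84×log₁₀(139.2/72.2)
    = 0.11685 × 0.2851 = 0.03331 m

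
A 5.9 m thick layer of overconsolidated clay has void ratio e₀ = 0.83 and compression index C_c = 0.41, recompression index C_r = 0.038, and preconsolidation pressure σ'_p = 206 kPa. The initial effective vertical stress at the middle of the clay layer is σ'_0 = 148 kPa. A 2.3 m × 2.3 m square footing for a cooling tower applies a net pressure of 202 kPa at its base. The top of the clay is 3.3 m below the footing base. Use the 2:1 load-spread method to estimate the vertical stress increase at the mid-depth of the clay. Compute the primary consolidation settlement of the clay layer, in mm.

Mid-depth of clay below the footing base: z = 3.3 + 5.9/2 = 6.25 m.
Stress increase at mid-clay by the 2:1 spreading method:
Δσ = qBL/((B+z)(L+z)) = 202×2.3×2.3/((2.3+6.25)(2.3+6.25)) = 14.618 kPa
Final effective stress: σ'_f = 148 + 14.618 = 162.62 kPa.
σ'_f = 162.62 ≤ σ'_p = 206 kPa, so the clay remains overconsolidated and only the recompression index applies:
S_c = C_r·H/(1+e₀)·log₁₀(σ'_f/σ'_0) = 0.038×5.9/1.83×log₁₀(162.62/148)
    = 0.12251 × 0.040912 = 0.005012 m

S_c ≈ 5.01 mm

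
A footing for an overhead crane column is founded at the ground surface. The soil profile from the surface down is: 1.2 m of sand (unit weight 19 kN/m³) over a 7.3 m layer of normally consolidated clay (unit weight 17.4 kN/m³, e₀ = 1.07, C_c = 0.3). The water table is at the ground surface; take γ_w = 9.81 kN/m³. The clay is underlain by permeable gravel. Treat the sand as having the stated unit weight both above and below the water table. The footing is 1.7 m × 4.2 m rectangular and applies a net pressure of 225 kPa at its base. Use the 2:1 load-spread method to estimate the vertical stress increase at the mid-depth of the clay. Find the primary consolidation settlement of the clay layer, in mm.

S_c ≈ 244 mm

Mid-depth of clay below the ground surface: z = 1.2 + 7.3/2 = 4.85 m.
Total vertical stress at mid-clay: σ_v = 19×1.2 + 17.4×3.65 = 86.31 kPa.
Pore pressure: u = 9.81×(4.85 − 0) = 47.578 kPa.
Initial effective stress: σ'_0 = σ_v − u = 86.31 − 47.578 = 38.732 kPa.
Stress increase at mid-clay by the 2:1 spreading method:
Δσ = qBL/((B+z)(L+z)) = 225×1.7×4.2/((1.7+4.85)(4.2+4.85)) = 27.101 kPa
Final effective stress: σ'_f = σ'_0 + Δσ = 38.732 + 27.101 = 65.833 kPa.
Normally consolidated clay, so the full stress increment lies on the virgin compression line:
S_c = C_c·H/(1+e₀)·log₁₀(σ'_f/σ'_0) = 0.3×7.3/(1+1.07)×log₁₀(65.833/38.732)
    = 1.058 × 0.23037 = 0.2437 m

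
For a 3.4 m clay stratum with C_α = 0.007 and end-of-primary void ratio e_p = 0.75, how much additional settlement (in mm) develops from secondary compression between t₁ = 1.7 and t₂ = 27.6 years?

Secondary compression: S_s = C_α·H/(1+e_p)·log₁₀(t₂/t₁)
S_s = 0.007×3.4/(1+0.75)×log₁₀(27.6/1.7)
    = 0.0136 × 1.21 = 0.01646 m

S_s ≈ 16.5 mm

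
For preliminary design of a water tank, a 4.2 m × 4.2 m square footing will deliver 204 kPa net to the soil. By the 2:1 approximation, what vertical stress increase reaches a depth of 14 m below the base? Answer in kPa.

Δσ_z ≈ 10.9 kPa

By the 2:1 method the load spreads at 1 horizontal : 2 vertical, so at depth z the loaded area has grown by z in each plan dimension:
Δσ = qBL/((B+z)(L+z)) = 204×4.2×4.2/((4.2+14)(4.2+14)) = 10.864 kPa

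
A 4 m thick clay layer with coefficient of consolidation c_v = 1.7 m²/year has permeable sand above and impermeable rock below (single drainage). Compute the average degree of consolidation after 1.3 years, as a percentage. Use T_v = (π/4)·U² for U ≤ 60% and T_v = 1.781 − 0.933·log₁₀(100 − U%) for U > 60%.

Drainage path length: H_d = H = 4 m (single drainage).
T_v = c_v·t/H_d² = 1.7×1.3/4² = 0.13812.
T_v = 0.13812 corresponds to the U ≤ 60% branch:
U = √(4T_v/π) = 0.4194

U ≈ 41.9 %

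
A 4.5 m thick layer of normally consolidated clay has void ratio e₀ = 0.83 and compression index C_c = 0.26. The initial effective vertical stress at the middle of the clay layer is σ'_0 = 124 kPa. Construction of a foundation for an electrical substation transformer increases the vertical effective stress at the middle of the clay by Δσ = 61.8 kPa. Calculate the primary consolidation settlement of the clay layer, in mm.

Final effective stress: σ'_f = σ'_0 + Δσ = 124 + 61.8 = 185.8 kPa.
Normally consolidated clay, so the full stress increment lies on the virgin compression line:
S_c = C_c·H/(1+e₀)·log₁₀(σ'_f/σ'_0) = 0.26×4.5/(1+0.83)×log₁₀(185.8/124)
    = 0.63934 × 0.17562 = 0.1123 m

S_c ≈ 112 mm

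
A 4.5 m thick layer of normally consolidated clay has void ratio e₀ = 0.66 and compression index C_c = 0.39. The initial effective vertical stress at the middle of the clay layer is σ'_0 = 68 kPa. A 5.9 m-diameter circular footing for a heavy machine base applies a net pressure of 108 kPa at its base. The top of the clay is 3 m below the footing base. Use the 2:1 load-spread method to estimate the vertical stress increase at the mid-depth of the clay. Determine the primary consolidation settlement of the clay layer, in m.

S_c ≈ 0.169 m

Mid-depth of clay below the footing base: z = 3 + 4.5/2 = 5.25 m.
Stress increase at mid-clay by the 2:1 spreading method:
Δσ ≈ qD²/(D+z)² = 108×5.9²/(5.9+5.25)² = 30.24 kPa
Final effective stress: σ'_f = σ'_0 + Δσ = 68 + 30.24 = 98.24 kPa.
Normally consolidated clay, so the full stress increment lies on the virgin compression line:
S_c = C_c·H/(1+e₀)·log₁₀(σ'_f/σ'_0) = 0.39×4.5/(1+0.66)×log₁₀(98.24/68)
    = 1.0572 × 0.15978 = 0.1689 m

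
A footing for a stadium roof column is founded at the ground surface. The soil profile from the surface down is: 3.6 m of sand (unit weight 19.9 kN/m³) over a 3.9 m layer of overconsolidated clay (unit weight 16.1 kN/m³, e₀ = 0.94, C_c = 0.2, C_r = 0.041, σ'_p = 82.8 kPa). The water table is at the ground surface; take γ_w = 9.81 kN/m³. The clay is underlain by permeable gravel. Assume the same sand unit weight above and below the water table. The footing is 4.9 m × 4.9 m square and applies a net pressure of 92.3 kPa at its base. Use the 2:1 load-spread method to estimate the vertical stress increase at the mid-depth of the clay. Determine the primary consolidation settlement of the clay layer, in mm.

S_c ≈ 12.5 mm

Mid-depth of clay below the ground surface: z = 3.6 + 3.9/2 = 5.55 m.
Total vertical stress at mid-clay: σ_v = 19.9×3.6 + 16.1×1.95 = 103.03 kPa.
Pore pressure: u = 9.81×(5.55 − 0) = 54.446 kPa.
Initial effective stress: σ'_0 = σ_v − u = 103.03 − 54.446 = 48.584 kPa.
Stress increase at mid-clay by the 2:1 spreading method:
Δσ = qBL/((B+z)(L+z)) = 92.3×4.9×4.9/((4.9+5.55)(4.9+5.55)) = 20.294 kPa
Final effective stress: σ'_f = 48.584 + 20.294 = 68.878 kPa.
σ'_f = 68.878 ≤ σ'_p = 82.8 kPa, so the clay remains overconsolidated and only the recompression index applies:
S_c = C_r·H/(1+e₀)·log₁₀(σ'_f/σ'_0) = 0.041×3.9/1.94×log₁₀(68.878/48.584)
    = 0.082422 × 0.15159 = 0.01249 m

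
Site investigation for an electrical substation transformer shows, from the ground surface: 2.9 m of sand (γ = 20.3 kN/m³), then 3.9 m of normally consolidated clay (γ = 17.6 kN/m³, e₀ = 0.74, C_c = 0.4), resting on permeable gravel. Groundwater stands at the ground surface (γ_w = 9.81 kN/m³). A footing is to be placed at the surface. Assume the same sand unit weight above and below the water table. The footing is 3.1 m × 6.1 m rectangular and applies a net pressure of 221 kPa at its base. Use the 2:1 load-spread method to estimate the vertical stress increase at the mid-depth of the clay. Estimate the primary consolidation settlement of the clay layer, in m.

S_c ≈ 0.28 m

Mid-depth of clay below the ground surface: z = 2.9 + 3.9/2 = 4.85 m.
Total vertical stress at mid-clay: σ_v = 20.3×2.9 + 17.6×1.95 = 93.19 kPa.
Pore pressure: u = 9.81×(4.85 − 0) = 47.578 kPa.
Initial effective stress: σ'_0 = σ_v − u = 93.19 − 47.578 = 45.612 kPa.
Stress increase at mid-clay by the 2:1 spreading method:
Δσ = qBL/((B+z)(L+z)) = 221×3.1×6.1/((3.1+4.85)(6.1+4.85)) = 48.007 kPa
Final effective stress: σ'_f = σ'_0 + Δσ = 45.612 + 48.007 = 93.619 kPa.
Normally consolidated clay, so the full stress increment lies on the virgin compression line:
S_c = C_c·H/(1+e₀)·log₁₀(σ'_f/σ'_0) = 0.4×3.9/(1+0.74)×log₁₀(93.619/45.612)
    = 0.89655 × 0.31228 = 0.28 m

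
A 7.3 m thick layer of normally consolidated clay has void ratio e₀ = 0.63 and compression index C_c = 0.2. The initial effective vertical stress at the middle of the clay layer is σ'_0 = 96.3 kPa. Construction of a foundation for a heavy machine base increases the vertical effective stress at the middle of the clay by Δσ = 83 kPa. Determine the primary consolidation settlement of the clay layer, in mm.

Final effective stress: σ'_f = σ'_0 + Δσ = 96.3 + 83 = 179.3 kPa.
Normally consolidated clay, so the full stress increment lies on the virgin compression line:
S_c = C_c·H/(1+e₀)·log₁₀(σ'_f/σ'_0) = 0.2×7.3/(1+0.63)×log₁₀(179.3/96.3)
    = 0.89571 × 0.26995 = 0.2418 m

S_c ≈ 242 mm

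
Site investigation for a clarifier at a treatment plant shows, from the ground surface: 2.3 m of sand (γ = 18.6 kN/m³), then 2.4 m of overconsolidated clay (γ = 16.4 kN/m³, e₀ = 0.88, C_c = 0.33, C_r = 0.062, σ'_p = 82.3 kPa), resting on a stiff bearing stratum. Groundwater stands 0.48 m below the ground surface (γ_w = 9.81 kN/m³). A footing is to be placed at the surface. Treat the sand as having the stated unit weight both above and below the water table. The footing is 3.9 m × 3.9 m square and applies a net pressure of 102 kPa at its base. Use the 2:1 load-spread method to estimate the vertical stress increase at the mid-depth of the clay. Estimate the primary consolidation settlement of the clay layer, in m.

S_c ≈ 0.0214 m

Mid-depth of clay below the ground surface: z = 2.3 + 2.4/2 = 3.5 m.
Total vertical stress at mid-clay: σ_v = 18.6×2.3 + 16.4×1.2 = 62.46 kPa.
Pore pressure: u = 9.81×(3.5 − 0.48) = 29.626 kPa.
Initial effective stress: σ'_0 = σ_v − u = 62.46 − 29.626 = 32.834 kPa.
Stress increase at mid-clay by the 2:1 spreading method:
Δσ = qBL/((B+z)(L+z)) = 102×3.9×3.9/((3.9+3.5)(3.9+3.5)) = 28.331 kPa
Final effective stress: σ'_f = 32.834 + 28.331 = 61.165 kPa.
σ'_f = 61.165 ≤ σ'_p = 82.3 kPa, so the clay remains overconsolidated and only the recompression index applies:
S_c = C_r·H/(1+e₀)·log₁₀(σ'_f/σ'_0) = 0.062×2.4/1.88×log₁₀(61.165/32.834)
    = 0.079149 × 0.27018 = 0.02138 m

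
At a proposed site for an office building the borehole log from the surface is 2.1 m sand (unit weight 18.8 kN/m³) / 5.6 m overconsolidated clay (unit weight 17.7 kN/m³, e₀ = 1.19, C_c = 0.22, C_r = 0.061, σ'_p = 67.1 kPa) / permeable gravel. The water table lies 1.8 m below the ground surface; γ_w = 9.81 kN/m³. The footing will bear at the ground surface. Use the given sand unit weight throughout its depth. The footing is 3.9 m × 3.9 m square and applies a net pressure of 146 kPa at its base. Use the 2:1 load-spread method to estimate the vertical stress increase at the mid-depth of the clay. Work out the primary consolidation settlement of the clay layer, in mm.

S_c ≈ 73.5 mm

Mid-depth of clay below the ground surface: z = 2.1 + 5.6/2 = 4.9 m.
Total vertical stress at mid-clay: σ_v = 18.8×2.1 + 17.7×2.8 = 89.04 kPa.
Pore pressure: u = 9.81×(4.9 − 1.8) = 30.411 kPa.
Initial effective stress: σ'_0 = σ_v − u = 89.04 − 30.411 = 58.629 kPa.
Stress increase at mid-clay by the 2:1 spreading method:
Δσ = qBL/((B+z)(L+z)) = 146×3.9×3.9/((3.9+4.9)(3.9+4.9)) = 28.676 kPa
Final effective stress: σ'_f = 58.629 + 28.676 = 87.305 kPa.
σ'_f = 87.305 > σ'_p = 67.1 kPa, so the stress path crosses the preconsolidation pressure — recompression up to σ'_p, then virgin compression beyond:
S_c = H/(1+e₀)·[C_r·log₁₀(σ'_p/σ'_0) + C_c·log₁₀(σ'_f/σ'_p)]
    = 5.6/2.19 × [0.061×log₁₀(67.1/58.629) + 0.22×log₁₀(87.305/67.1)]
    = 2.5571 × [0.0035752 + 0.02515] = 0.07345 m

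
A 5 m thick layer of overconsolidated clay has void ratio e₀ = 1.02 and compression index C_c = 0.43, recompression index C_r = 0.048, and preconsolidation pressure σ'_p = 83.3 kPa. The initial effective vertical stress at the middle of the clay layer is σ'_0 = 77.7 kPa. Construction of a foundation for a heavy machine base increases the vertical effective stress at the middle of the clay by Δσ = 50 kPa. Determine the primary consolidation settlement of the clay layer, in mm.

Final effective stress: σ'_f = 77.7 + 50 = 127.7 kPa.
σ'_f = 127.7 > σ'_p = 83.3 kPa, so the stress path crosses the preconsolidation pressure — recompression up to σ'_p, then virgin compression beyond:
S_c = H/(1+e₀)·[C_r·log₁₀(σ'_p/σ'_0) + C_c·log₁₀(σ'_f/σ'_p)]
    = 5/2.02 × [0.048×log₁₀(83.3/77.7) + 0.43×log₁₀(127.7/83.3)]
    = 2.4752 × [0.0014508 + 0.079785] = 0.2011 m

S_c ≈ 201 mm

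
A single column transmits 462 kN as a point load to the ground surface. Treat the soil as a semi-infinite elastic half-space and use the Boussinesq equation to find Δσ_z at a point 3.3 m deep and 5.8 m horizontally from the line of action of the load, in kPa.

Boussinesq vertical stress below a point load on an elastic half-space:
Δσ_z = 3P/(2πz²) · [1 + (r/z)²]^(−5/2)
r/z = 5.8/3.3 = 1.7576; [1+(r/z)²]^(−5/2) = 0.029576.
Δσ_z = 3×462/(2π×3.3²) × 0.029576 = 20.256 × 0.029576 = 0.5991 kPa

Δσ_z ≈ 0.599 kPa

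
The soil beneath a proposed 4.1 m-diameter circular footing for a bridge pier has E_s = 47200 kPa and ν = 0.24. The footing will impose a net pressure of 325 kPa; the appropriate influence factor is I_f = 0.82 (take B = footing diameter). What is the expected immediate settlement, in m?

S_e ≈ 0.0218 m

Immediate (elastic) settlement: S_e = q·B·(1−ν²)/E_s · I_f.
S_e = 325 × 4.1 × (1 − 0.24²) / 47200 × 0.82
    = 325 × 4.1 × 0.9424 / 47200 × 0.82
    = 0.02182 m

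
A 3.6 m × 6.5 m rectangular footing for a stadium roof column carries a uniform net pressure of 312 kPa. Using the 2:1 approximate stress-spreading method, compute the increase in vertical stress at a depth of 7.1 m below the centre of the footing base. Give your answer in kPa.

Δσ_z ≈ 50.2 kPa

By the 2:1 method the load spreads at 1 horizontal : 2 vertical, so at depth z the loaded area has grown by z in each plan dimension:
Δσ = qBL/((B+z)(L+z)) = 312×3.6×6.5/((3.6+7.1)(6.5+7.1)) = 50.17 kPa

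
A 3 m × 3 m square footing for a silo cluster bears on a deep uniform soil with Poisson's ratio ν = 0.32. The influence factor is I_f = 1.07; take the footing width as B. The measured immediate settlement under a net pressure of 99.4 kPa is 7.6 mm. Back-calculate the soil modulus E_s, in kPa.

E_s ≈ 37700 kPa

S_e = q·B·(1−ν²)/E_s · I_f  ⇒  E_s = q·B·(1−ν²)·I_f / S_e.
E_s = 99.4 × 3 × 0.8976 × 1.07 / 0.0076 = 37680 kPa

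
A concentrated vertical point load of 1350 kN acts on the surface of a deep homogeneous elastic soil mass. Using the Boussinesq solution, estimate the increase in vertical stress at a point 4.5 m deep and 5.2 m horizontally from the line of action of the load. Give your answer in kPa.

Boussinesq vertical stress below a point load on an elastic half-space:
Δσ_z = 3P/(2πz²) · [1 + (r/z)²]^(−5/2)
r/z = 5.2/4.5 = 1.1556; [1+(r/z)²]^(−5/2) = 0.11999.
Δσ_z = 3×1350/(2π×4.5²) × 0.11999 = 31.831 × 0.11999 = 3.819 kPa

Δσ_z ≈ 3.82 kPa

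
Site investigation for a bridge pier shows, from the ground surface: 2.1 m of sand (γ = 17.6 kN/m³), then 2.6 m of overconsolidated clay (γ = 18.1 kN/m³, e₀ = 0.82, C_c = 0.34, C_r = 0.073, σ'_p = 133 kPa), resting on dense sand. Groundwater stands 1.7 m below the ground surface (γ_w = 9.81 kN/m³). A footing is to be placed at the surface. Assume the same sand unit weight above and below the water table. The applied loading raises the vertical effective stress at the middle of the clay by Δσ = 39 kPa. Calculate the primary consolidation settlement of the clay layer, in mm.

Mid-depth of clay below the ground surface: z = 2.1 + 2.6/2 = 3.4 m.
Total vertical stress at mid-clay: σ_v = 17.6×2.1 + 18.1×1.3 = 60.49 kPa.
Pore pressure: u = 9.81×(3.4 − 1.7) = 16.677 kPa.
Initial effective stress: σ'_0 = σ_v − u = 60.49 − 16.677 = 43.813 kPa.
Final effective stress: σ'_f = 43.813 + 39 = 82.813 kPa.
σ'_f = 82.813 ≤ σ'_p = 133 kPa, so the clay remains overconsolidated and only the recompression index applies:
S_c = C_r·H/(1+e₀)·log₁₀(σ'_f/σ'_0) = 0.073×2.6/1.82×log₁₀(82.813/43.813)
    = 0.10429 × 0.2765 = 0.02884 m

S_c ≈ 28.8 mm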